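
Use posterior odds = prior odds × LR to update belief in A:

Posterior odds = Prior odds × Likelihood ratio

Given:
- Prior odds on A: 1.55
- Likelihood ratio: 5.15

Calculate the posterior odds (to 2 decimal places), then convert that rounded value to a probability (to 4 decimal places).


Step 1: Calculate posterior odds
Posterior odds = Prior odds × LR
               = 1.55 × 5.15
               = 7.98

Step 2: Convert to probability
P(A|E) = Posterior odds / (1 + Posterior odds)
       = 7.98 / (1 + 7.98)
       = 7.98 / 8.98
       = 0.8886

The evidence increased P(A) from 0.6078 to 0.8886.


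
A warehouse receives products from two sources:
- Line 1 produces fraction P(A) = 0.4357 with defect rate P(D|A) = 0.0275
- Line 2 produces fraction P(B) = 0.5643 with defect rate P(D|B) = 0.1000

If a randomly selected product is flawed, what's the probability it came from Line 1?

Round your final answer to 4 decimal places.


Let A = from Line 1, D = flawed

Given:
- P(A) = 0.4357, P(B) = 0.5643
- P(D|A) = 0.0275, P(D|B) = 0.1000

Step 1: Find P(D)
P(D) = P(D|A)P(A) + P(D|B)P(B)
     = 0.0275 × 0.4357 + 0.1000 × 0.5643
     = 0.01198175 + 0.05643000
     = 0.06841175

Step 2: Apply Bayes' theorem
P(A|D) = P(D|A)P(A) / P(D)
       = 0.01198175 / 0.06841175
       = 0.1751


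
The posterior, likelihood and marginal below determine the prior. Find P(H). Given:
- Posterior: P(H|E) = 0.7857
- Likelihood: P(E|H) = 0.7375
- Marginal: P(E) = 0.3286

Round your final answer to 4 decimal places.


From Bayes' theorem: P(H|E) = P(E|H) × P(H) / P(E)

Rearranging for P(H):
P(H) = P(H|E) × P(E) / P(E|H)
     = 0.7857 × 0.3286 / 0.7375
     = 0.25818102 / 0.7375
     = 0.3501


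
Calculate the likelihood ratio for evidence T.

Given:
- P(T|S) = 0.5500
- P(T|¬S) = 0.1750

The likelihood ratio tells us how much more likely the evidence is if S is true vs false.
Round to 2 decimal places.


Likelihood Ratio (LR) = P(T|S) / P(T|¬S)

LR = 0.5500 / 0.1750
   = 3.14

The evidence is 3.14 times more likely if S is true than if S is false.
LR > 1, so observing T raises the odds in favor of S.


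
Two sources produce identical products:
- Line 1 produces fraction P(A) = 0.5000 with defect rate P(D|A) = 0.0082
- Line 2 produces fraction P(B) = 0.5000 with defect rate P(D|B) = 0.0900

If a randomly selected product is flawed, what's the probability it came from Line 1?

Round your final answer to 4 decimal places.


Let A = from Line 1, D = flawed

Given:
- P(A) = 0.5000, P(B) = 0.5000
- P(D|A) = 0.0082, P(D|B) = 0.0900

Step 1: Find P(D)
P(D) = P(D|A)P(A) + P(D|B)P(B)
     = 0.0082 × 0.5000 + 0.0900 × 0.5000
     = 0.00410000 + 0.04500000
     = 0.04910000

Step 2: Apply Bayes' theorem
P(A|D) = P(D|A)P(A) / P(D)
       = 0.00410000 / 0.04910000
       = 0.0835


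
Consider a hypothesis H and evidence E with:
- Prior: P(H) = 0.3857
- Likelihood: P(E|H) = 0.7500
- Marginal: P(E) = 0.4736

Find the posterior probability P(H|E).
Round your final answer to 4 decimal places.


Using Bayes' theorem:

P(H|E) = P(E|H) × P(H) / P(E)
       = 0.7500 × 0.3857 / 0.4736
       = 0.28927500 / 0.4736
       = 0.6108

The evidence strengthens our belief in H.
Prior: 0.3857 → Posterior: 0.6108


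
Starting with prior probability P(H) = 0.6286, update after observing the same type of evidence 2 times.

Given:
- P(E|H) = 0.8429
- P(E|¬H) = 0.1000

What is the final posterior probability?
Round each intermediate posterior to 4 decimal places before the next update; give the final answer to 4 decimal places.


Sequential Bayesian updating:

Initial prior: P(H) = 0.6286

Update 1:
  P(E) = 0.8429 × 0.6286 + 0.1000 × 0.3714 = 0.52984694 + 0.03714000 = 0.56698694
  P(H|E) = 0.52984694 / 0.56698694 = 0.9345

Update 2:
  P(E) = 0.8429 × 0.9345 + 0.1000 × 0.0655 = 0.78769005 + 0.00655000 = 0.79424005
  P(H|E) = 0.78769005 / 0.79424005 = 0.9918

Final posterior: 0.9918


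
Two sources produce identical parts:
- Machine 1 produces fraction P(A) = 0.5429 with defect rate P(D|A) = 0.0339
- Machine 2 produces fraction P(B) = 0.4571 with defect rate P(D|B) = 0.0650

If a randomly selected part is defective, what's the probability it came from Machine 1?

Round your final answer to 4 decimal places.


Let A = from Machine 1, D = defective

Given:
- P(A) = 0.5429, P(B) = 0.4571
- P(D|A) = 0.0339, P(D|B) = 0.0650

Step 1: Find P(D)
P(D) = P(D|A)P(A) + P(D|B)P(B)
     = 0.0339 × 0.5429 + 0.0650 × 0.4571
     = 0.01840431 + 0.02971150
     = 0.04811581

Step 2: Apply Bayes' theorem
P(A|D) = P(D|A)P(A) / P(D)
       = 0.01840431 / 0.04811581
       = 0.3825


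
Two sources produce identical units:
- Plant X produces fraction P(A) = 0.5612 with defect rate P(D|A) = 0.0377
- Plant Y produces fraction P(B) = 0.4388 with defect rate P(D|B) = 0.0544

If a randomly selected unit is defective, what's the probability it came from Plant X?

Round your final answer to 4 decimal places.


Let A = from Plant X, D = defective

Given:
- P(A) = 0.5612, P(B) = 0.4388
- P(D|A) = 0.0377, P(D|B) = 0.0544

Step 1: Find P(D)
P(D) = P(D|A)P(A) + P(D|B)P(B)
     = 0.0377 × 0.5612 + 0.0544 × 0.4388
     = 0.02115724 + 0.02387072
     = 0.04502796

Step 2: Apply Bayes' theorem
P(A|D) = P(D|A)P(A) / P(D)
       = 0.02115724 / 0.04502796
       = 0.4699


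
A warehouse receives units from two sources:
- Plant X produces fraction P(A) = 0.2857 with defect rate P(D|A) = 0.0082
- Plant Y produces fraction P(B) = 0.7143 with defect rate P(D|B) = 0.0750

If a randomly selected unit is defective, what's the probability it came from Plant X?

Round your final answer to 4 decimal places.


Let A = from Plant X, D = defective

Given:
- P(A) = 0.2857, P(B) = 0.7143
- P(D|A) = 0.0082, P(D|B) = 0.0750

Step 1: Find P(D)
P(D) = P(D|A)P(A) + P(D|B)P(B)
     = 0.0082 × 0.2857 + 0.0750 × 0.7143
     = 0.00234274 + 0.05357250
     = 0.05591524

Step 2: Apply Bayes' theorem
P(A|D) = P(D|A)P(A) / P(D)
       = 0.00234274 / 0.05591524
       = 0.0419


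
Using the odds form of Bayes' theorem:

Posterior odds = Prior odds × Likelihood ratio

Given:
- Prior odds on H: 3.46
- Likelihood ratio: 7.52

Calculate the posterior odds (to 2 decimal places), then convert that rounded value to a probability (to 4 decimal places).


Step 1: Calculate posterior odds
Posterior odds = Prior odds × LR
               = 3.46 × 7.52
               = 26.02

Step 2: Convert to probability
P(H|E) = Posterior odds / (1 + Posterior odds)
       = 26.02 / (1 + 26.02)
       = 26.02 / 27.02
       = 0.9630

The evidence increased P(H) from 0.7758 to 0.9630.


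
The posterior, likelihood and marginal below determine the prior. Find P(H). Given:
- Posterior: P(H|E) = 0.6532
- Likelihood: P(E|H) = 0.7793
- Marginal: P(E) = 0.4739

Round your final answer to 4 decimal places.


From Bayes' theorem: P(H|E) = P(E|H) × P(H) / P(E)

Rearranging for P(H):
P(H) = P(H|E) × P(E) / P(E|H)
     = 0.6532 × 0.4739 / 0.7793
     = 0.30955148 / 0.7793
     = 0.3972


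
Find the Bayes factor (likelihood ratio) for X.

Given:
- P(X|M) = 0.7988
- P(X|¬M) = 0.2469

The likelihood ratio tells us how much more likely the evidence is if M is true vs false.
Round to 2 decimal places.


Likelihood Ratio (LR) = P(X|M) / P(X|¬M)

LR = 0.7988 / 0.2469
   = 3.24

The evidence is 3.24 times more likely if M is true than if M is false.
LR > 1, so observing X raises the odds in favor of M.


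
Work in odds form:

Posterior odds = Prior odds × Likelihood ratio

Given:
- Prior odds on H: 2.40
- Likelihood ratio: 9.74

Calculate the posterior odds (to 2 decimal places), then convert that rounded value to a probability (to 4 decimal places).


Step 1: Calculate posterior odds
Posterior odds = Prior odds × LR
               = 2.40 × 9.74
               = 23.38

Step 2: Convert to probability
P(H|E) = Posterior odds / (1 + Posterior odds)
       = 23.38 / (1 + 23.38)
       = 23.38 / 24.38
       = 0.9590

The evidence increased P(H) from 0.7059 to 0.9590.


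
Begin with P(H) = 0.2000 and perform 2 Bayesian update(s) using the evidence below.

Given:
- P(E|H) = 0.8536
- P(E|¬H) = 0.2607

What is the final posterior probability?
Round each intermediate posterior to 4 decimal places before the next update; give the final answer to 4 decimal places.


Sequential Bayesian updating:

Initial prior: P(H) = 0.2000

Update 1:
  P(E) = 0.8536 × 0.2000 + 0.2607 × 0.8000 = 0.17072000 + 0.20856000 = 0.37928000
  P(H|E) = 0.17072000 / 0.37928000 = 0.4501

Update 2:
  P(E) = 0.8536 × 0.4501 + 0.2607 × 0.5499 = 0.38420536 + 0.14335893 = 0.52756429
  P(H|E) = 0.38420536 / 0.52756429 = 0.7283

Final posterior: 0.7283


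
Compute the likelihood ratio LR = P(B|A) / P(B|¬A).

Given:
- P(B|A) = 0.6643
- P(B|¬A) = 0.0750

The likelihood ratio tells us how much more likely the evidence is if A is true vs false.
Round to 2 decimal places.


Likelihood Ratio (LR) = P(B|A) / P(B|¬A)

LR = 0.6643 / 0.0750
   = 8.86

The evidence is 8.86 times more likely if A is true than if A is false.
LR > 1, so observing B raises the odds in favor of A.


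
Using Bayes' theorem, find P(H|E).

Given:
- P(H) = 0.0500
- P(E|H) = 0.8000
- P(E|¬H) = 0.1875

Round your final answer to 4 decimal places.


Bayes' theorem: P(H|E) = P(E|H) × P(H) / P(E)

Step 1: Calculate P(E) using law of total probability
P(E) = P(E|H)P(H) + P(E|¬H)P(¬H)
     = 0.8000 × 0.0500 + 0.1875 × 0.9500
     = 0.04000000 + 0.17812500
     = 0.21812500

Step 2: Apply Bayes' theorem
P(H|E) = P(E|H) × P(H) / P(E)
       = 0.04000000 / 0.21812500
       = 0.1834


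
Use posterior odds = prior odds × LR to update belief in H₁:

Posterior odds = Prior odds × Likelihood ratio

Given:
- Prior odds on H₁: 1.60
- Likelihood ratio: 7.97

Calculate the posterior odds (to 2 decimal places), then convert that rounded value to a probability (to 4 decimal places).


Step 1: Calculate posterior odds
Posterior odds = Prior odds × LR
               = 1.60 × 7.97
               = 12.75

Step 2: Convert to probability
P(H₁|E) = Posterior odds / (1 + Posterior odds)
       = 12.75 / (1 + 12.75)
       = 12.75 / 13.75
       = 0.9273

The evidence increased P(H₁) from 0.6154 to 0.9273.


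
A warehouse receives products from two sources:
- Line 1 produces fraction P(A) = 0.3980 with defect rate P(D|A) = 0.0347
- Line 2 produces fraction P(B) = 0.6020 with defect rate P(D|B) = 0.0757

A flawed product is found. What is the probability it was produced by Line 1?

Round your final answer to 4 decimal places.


Let A = from Line 1, D = flawed

Given:
- P(A) = 0.3980, P(B) = 0.6020
- P(D|A) = 0.0347, P(D|B) = 0.0757

Step 1: Find P(D)
P(D) = P(D|A)P(A) + P(D|B)P(B)
     = 0.0347 × 0.3980 + 0.0757 × 0.6020
     = 0.01381060 + 0.04557140
     = 0.05938200

Step 2: Apply Bayes' theorem
P(A|D) = P(D|A)P(A) / P(D)
       = 0.01381060 / 0.05938200
       = 0.2326


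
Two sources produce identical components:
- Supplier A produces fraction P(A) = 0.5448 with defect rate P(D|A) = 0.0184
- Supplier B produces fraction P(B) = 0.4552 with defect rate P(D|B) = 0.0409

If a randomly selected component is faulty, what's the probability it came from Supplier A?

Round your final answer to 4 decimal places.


Let A = from Supplier A, D = faulty

Given:
- P(A) = 0.5448, P(B) = 0.4552
- P(D|A) = 0.0184, P(D|B) = 0.0409

Step 1: Find P(D)
P(D) = P(D|A)P(A) + P(D|B)P(B)
     = 0.0184 × 0.5448 + 0.0409 × 0.4552
     = 0.01002432 + 0.01861768
     = 0.02864200

Step 2: Apply Bayes' theorem
P(A|D) = P(D|A)P(A) / P(D)
       = 0.01002432 / 0.02864200
       = 0.3500


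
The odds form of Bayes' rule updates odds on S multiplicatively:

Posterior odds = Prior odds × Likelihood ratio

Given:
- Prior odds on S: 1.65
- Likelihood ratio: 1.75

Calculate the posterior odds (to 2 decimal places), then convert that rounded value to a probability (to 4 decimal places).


Step 1: Calculate posterior odds
Posterior odds = Prior odds × LR
               = 1.65 × 1.75
               = 2.89

Step 2: Convert to probability
P(S|E) = Posterior odds / (1 + Posterior odds)
       = 2.89 / (1 + 2.89)
       = 2.89 / 3.89
       = 0.7429

The evidence increased P(S) from 0.6226 to 0.7429.


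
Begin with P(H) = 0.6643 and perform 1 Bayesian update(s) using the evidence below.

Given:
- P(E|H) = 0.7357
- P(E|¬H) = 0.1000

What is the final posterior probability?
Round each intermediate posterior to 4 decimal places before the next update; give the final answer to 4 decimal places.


Sequential Bayesian updating:

Initial prior: P(H) = 0.6643

Update 1:
  P(E) = 0.7357 × 0.6643 + 0.1000 × 0.3357 = 0.48872551 + 0.03357000 = 0.52229551
  P(H|E) = 0.48872551 / 0.52229551 = 0.9357

Final posterior: 0.9357


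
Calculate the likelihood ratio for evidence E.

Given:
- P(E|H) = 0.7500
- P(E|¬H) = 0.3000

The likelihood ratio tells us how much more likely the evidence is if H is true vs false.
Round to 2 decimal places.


Likelihood Ratio (LR) = P(E|H) / P(E|¬H)

LR = 0.7500 / 0.3000
   = 2.50

The evidence is 2.50 times more likely if H is true than if H is false.
LR > 1, so observing E raises the odds in favor of H.


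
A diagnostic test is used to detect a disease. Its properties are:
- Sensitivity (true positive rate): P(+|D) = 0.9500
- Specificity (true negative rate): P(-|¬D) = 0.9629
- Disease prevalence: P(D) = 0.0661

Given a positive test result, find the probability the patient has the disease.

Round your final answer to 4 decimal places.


Let D = has disease, + = positive test

Given:
- P(D) = 0.0661 (prevalence)
- P(+|D) = 0.9500 (sensitivity)
- P(-|¬D) = 0.9629 (specificity)
- P(+|¬D) = 0.0371 (false positive rate = 1 - specificity)

Step 1: Find P(+)
P(+) = P(+|D)P(D) + P(+|¬D)P(¬D)
     = 0.9500 × 0.0661 + 0.0371 × 0.9339
     = 0.06279500 + 0.03464769
     = 0.09744269

Step 2: Apply Bayes' theorem for P(D|+)
P(D|+) = P(+|D)P(D) / P(+)
       = 0.06279500 / 0.09744269
       = 0.6444


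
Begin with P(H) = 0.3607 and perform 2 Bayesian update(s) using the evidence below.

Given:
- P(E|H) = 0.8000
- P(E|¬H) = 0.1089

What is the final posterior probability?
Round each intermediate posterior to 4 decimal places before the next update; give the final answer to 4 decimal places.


Sequential Bayesian updating:

Initial prior: P(H) = 0.3607

Update 1:
  P(E) = 0.8000 × 0.3607 + 0.1089 × 0.6393 = 0.28856000 + 0.06961977 = 0.35817977
  P(H|E) = 0.28856000 / 0.35817977 = 0.8056

Update 2:
  P(E) = 0.8000 × 0.8056 + 0.1089 × 0.1944 = 0.64448000 + 0.02117016 = 0.66565016
  P(H|E) = 0.64448000 / 0.66565016 = 0.9682

Final posterior: 0.9682


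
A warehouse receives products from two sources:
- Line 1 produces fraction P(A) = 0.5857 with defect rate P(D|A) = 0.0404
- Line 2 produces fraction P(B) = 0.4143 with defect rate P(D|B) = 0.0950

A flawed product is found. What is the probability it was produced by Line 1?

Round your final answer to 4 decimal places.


Let A = from Line 1, D = flawed

Given:
- P(A) = 0.5857, P(B) = 0.4143
- P(D|A) = 0.0404, P(D|B) = 0.0950

Step 1: Find P(D)
P(D) = P(D|A)P(A) + P(D|B)P(B)
     = 0.0404 × 0.5857 + 0.0950 × 0.4143
     = 0.02366228 + 0.03935850
     = 0.06302078

Step 2: Apply Bayes' theorem
P(A|D) = P(D|A)P(A) / P(D)
       = 0.02366228 / 0.06302078
       = 0.3755


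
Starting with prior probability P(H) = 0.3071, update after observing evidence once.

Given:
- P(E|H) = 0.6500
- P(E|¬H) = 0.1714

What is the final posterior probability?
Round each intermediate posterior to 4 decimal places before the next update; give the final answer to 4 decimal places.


Sequential Bayesian updating:

Initial prior: P(H) = 0.3071

Update 1:
  P(E) = 0.6500 × 0.3071 + 0.1714 × 0.6929 = 0.19961500 + 0.11876306 = 0.31837806
  P(H|E) = 0.19961500 / 0.31837806 = 0.6270

Final posterior: 0.6270


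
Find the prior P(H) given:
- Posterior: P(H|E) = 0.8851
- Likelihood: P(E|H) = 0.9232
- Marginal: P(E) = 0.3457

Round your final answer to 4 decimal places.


From Bayes' theorem: P(H|E) = P(E|H) × P(H) / P(E)

Rearranging for P(H):
P(H) = P(H|E) × P(E) / P(E|H)
     = 0.8851 × 0.3457 / 0.9232
     = 0.30597907 / 0.9232
     = 0.3314


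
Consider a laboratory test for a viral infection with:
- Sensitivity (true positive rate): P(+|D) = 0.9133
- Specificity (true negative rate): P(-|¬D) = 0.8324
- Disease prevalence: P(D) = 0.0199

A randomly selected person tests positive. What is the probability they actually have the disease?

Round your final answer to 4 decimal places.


Let D = has disease, + = positive test

Given:
- P(D) = 0.0199 (prevalence)
- P(+|D) = 0.9133 (sensitivity)
- P(-|¬D) = 0.8324 (specificity)
- P(+|¬D) = 0.1676 (false positive rate = 1 - specificity)

Step 1: Find P(+)
P(+) = P(+|D)P(D) + P(+|¬D)P(¬D)
     = 0.9133 × 0.0199 + 0.1676 × 0.9801
     = 0.01817467 + 0.16426476
     = 0.18243943

Step 2: Apply Bayes' theorem for P(D|+)
P(D|+) = P(+|D)P(D) / P(+)
       = 0.01817467 / 0.18243943
       = 0.0996


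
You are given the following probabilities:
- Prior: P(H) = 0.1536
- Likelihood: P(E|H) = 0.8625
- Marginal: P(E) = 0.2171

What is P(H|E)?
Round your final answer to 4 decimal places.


Using Bayes' theorem:

P(H|E) = P(E|H) × P(H) / P(E)
       = 0.8625 × 0.1536 / 0.2171
       = 0.13248000 / 0.2171
       = 0.6102

The evidence strengthens our belief in H.
Prior: 0.1536 → Posterior: 0.6102


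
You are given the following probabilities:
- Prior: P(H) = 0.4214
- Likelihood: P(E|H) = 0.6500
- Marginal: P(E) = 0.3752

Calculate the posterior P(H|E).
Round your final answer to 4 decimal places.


Using Bayes' theorem:

P(H|E) = P(E|H) × P(H) / P(E)
       = 0.6500 × 0.4214 / 0.3752
       = 0.27391000 / 0.3752
       = 0.7300

The evidence strengthens our belief in H.
Prior: 0.4214 → Posterior: 0.7300


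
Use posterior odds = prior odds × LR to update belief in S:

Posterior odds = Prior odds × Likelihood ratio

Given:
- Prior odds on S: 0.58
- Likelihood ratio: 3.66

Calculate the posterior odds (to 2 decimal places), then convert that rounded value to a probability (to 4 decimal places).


Step 1: Calculate posterior odds
Posterior odds = Prior odds × LR
               = 0.58 × 3.66
               = 2.12

Step 2: Convert to probability
P(S|E) = Posterior odds / (1 + Posterior odds)
       = 2.12 / (1 + 2.12)
       = 2.12 / 3.12
       = 0.6795

The evidence increased P(S) from 0.3671 to 0.6795.


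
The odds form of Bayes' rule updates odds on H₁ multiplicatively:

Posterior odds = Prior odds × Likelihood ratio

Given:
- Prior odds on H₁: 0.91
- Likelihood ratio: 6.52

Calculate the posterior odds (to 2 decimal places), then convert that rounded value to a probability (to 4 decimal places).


Step 1: Calculate posterior odds
Posterior odds = Prior odds × LR
               = 0.91 × 6.52
               = 5.93

Step 2: Convert to probability
P(H₁|E) = Posterior odds / (1 + Posterior odds)
       = 5.93 / (1 + 5.93)
       = 5.93 / 6.93
       = 0.8557

The evidence increased P(H₁) from 0.4764 to 0.8557.


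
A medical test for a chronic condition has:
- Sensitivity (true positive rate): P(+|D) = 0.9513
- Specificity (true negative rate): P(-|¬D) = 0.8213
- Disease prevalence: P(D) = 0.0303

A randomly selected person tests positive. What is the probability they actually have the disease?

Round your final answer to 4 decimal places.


Let D = has disease, + = positive test

Given:
- P(D) = 0.0303 (prevalence)
- P(+|D) = 0.9513 (sensitivity)
- P(-|¬D) = 0.8213 (specificity)
- P(+|¬D) = 0.1787 (false positive rate = 1 - specificity)

Step 1: Find P(+)
P(+) = P(+|D)P(D) + P(+|¬D)P(¬D)
     = 0.9513 × 0.0303 + 0.1787 × 0.9697
     = 0.02882439 + 0.17328539
     = 0.20210978

Step 2: Apply Bayes' theorem for P(D|+)
P(D|+) = P(+|D)P(D) / P(+)
       = 0.02882439 / 0.20210978
       = 0.1426


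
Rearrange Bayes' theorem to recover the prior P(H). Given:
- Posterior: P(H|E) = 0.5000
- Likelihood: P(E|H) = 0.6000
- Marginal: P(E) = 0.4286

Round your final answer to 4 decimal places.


From Bayes' theorem: P(H|E) = P(E|H) × P(H) / P(E)

Rearranging for P(H):
P(H) = P(H|E) × P(E) / P(E|H)
     = 0.5000 × 0.4286 / 0.6000
     = 0.21430000 / 0.6000
     = 0.3572


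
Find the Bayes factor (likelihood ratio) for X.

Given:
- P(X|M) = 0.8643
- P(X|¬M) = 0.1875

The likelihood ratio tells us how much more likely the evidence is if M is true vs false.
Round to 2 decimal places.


Likelihood Ratio (LR) = P(X|M) / P(X|¬M)

LR = 0.8643 / 0.1875
   = 4.61

The evidence is 4.61 times more likely if M is true than if M is false.
Because LR exceeds 1, X is evidence for M.


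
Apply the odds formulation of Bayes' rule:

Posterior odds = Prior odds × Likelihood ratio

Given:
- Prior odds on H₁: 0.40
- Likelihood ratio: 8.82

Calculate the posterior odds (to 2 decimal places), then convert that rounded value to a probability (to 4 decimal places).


Step 1: Calculate posterior odds
Posterior odds = Prior odds × LR
               = 0.40 × 8.82
               = 3.53

Step 2: Convert to probability
P(H₁|E) = Posterior odds / (1 + Posterior odds)
       = 3.53 / (1 + 3.53)
       = 3.53 / 4.53
       = 0.7792

The evidence increased P(H₁) from 0.2857 to 0.7792.


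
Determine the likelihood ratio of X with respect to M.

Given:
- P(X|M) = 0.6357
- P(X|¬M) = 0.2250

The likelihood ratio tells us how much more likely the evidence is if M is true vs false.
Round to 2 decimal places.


Likelihood Ratio (LR) = P(X|M) / P(X|¬M)

LR = 0.6357 / 0.2250
   = 2.83

The evidence is 2.83 times more likely if M is true than if M is false.
LR > 1, so observing X raises the odds in favor of M.


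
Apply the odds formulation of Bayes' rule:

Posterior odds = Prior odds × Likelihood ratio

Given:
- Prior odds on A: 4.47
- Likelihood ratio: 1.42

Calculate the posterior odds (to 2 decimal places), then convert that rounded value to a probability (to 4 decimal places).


Step 1: Calculate posterior odds
Posterior odds = Prior odds × LR
               = 4.47 × 1.42
               = 6.35

Step 2: Convert to probability
P(A|E) = Posterior odds / (1 + Posterior odds)
       = 6.35 / (1 + 6.35)
       = 6.35 / 7.35
       = 0.8639

The evidence increased P(A) from 0.8172 to 0.8639.


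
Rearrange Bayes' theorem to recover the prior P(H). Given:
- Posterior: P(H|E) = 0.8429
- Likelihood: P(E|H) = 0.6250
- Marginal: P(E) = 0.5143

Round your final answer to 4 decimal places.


From Bayes' theorem: P(H|E) = P(E|H) × P(H) / P(E)

Rearranging for P(H):
P(H) = P(H|E) × P(E) / P(E|H)
     = 0.8429 × 0.5143 / 0.6250
     = 0.43350347 / 0.6250
     = 0.6936


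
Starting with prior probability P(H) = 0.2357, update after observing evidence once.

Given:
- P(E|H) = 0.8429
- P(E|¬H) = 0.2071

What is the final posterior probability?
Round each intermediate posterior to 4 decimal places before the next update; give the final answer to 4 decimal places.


Sequential Bayesian updating:

Initial prior: P(H) = 0.2357

Update 1:
  P(E) = 0.8429 × 0.2357 + 0.2071 × 0.7643 = 0.19867153 + 0.15828653 = 0.35695806
  P(H|E) = 0.19867153 / 0.35695806 = 0.5566

Final posterior: 0.5566


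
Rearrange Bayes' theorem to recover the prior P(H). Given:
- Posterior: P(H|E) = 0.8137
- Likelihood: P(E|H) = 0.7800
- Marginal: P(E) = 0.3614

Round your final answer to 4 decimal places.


From Bayes' theorem: P(H|E) = P(E|H) × P(H) / P(E)

Rearranging for P(H):
P(H) = P(H|E) × P(E) / P(E|H)
     = 0.8137 × 0.3614 / 0.7800
     = 0.29407118 / 0.7800
     = 0.3770


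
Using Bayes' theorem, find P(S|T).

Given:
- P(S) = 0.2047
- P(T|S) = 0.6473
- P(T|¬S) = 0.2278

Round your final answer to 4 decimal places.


Bayes' theorem: P(S|T) = P(T|S) × P(S) / P(T)

Step 1: Calculate P(T) using law of total probability
P(T) = P(T|S)P(S) + P(T|¬S)P(¬S)
     = 0.6473 × 0.2047 + 0.2278 × 0.7953
     = 0.13250231 + 0.18116934
     = 0.31367165

Step 2: Apply Bayes' theorem
P(S|T) = P(T|S) × P(S) / P(T)
       = 0.13250231 / 0.31367165
       = 0.4224


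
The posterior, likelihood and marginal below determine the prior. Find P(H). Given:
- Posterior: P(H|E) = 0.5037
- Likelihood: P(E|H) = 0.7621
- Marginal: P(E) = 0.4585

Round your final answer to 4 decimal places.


From Bayes' theorem: P(H|E) = P(E|H) × P(H) / P(E)

Rearranging for P(H):
P(H) = P(H|E) × P(E) / P(E|H)
     = 0.5037 × 0.4585 / 0.7621
     = 0.23094645 / 0.7621
     = 0.3030


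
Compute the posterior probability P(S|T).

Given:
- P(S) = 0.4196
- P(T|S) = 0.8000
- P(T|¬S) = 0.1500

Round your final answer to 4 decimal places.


Bayes' theorem: P(S|T) = P(T|S) × P(S) / P(T)

Step 1: Calculate P(T) using law of total probability
P(T) = P(T|S)P(S) + P(T|¬S)P(¬S)
     = 0.8000 × 0.4196 + 0.1500 × 0.5804
     = 0.33568000 + 0.08706000
     = 0.42274000

Step 2: Apply Bayes' theorem
P(S|T) = P(T|S) × P(S) / P(T)
       = 0.33568000 / 0.42274000
       = 0.7941


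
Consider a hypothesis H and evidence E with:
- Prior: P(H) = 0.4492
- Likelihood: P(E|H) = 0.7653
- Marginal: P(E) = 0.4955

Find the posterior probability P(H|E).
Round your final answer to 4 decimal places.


Using Bayes' theorem:

P(H|E) = P(E|H) × P(H) / P(E)
       = 0.7653 × 0.4492 / 0.4955
       = 0.34377276 / 0.4955
       = 0.6938

The evidence strengthens our belief in H.
Prior: 0.4492 → Posterior: 0.6938


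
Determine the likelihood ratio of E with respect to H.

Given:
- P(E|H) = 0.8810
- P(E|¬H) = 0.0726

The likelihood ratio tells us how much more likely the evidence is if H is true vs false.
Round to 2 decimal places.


Likelihood Ratio (LR) = P(E|H) / P(E|¬H)

LR = 0.8810 / 0.0726
   = 12.13

The evidence is 12.13 times more likely if H is true than if H is false.
Since LR > 1, the evidence supports H over ¬H.


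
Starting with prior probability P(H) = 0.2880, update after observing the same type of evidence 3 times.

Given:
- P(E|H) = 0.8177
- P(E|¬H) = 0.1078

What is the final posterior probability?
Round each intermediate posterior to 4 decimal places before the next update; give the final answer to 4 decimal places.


Sequential Bayesian updating:

Initial prior: P(H) = 0.2880

Update 1:
  P(E) = 0.8177 × 0.2880 + 0.1078 × 0.7120 = 0.23549760 + 0.07675360 = 0.31225120
  P(H|E) = 0.23549760 / 0.31225120 = 0.7542

Update 2:
  P(E) = 0.8177 × 0.7542 + 0.1078 × 0.2458 = 0.61670934 + 0.02649724 = 0.64320658
  P(H|E) = 0.61670934 / 0.64320658 = 0.9588

Update 3:
  P(E) = 0.8177 × 0.9588 + 0.1078 × 0.0412 = 0.78401076 + 0.00444136 = 0.78845212
  P(H|E) = 0.78401076 / 0.78845212 = 0.9944

Final posterior: 0.9944


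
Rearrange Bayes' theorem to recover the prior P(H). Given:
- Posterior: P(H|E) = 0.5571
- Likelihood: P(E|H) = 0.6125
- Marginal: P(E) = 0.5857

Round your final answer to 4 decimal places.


From Bayes' theorem: P(H|E) = P(E|H) × P(H) / P(E)

Rearranging for P(H):
P(H) = P(H|E) × P(E) / P(E|H)
     = 0.5571 × 0.5857 / 0.6125
     = 0.32629347 / 0.6125
     = 0.5327


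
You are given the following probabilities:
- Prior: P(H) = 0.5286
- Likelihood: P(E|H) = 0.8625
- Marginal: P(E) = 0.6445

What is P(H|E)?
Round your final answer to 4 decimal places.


Using Bayes' theorem:

P(H|E) = P(E|H) × P(H) / P(E)
       = 0.8625 × 0.5286 / 0.6445
       = 0.45591750 / 0.6445
       = 0.7074

The evidence strengthens our belief in H.
Prior: 0.5286 → Posterior: 0.7074


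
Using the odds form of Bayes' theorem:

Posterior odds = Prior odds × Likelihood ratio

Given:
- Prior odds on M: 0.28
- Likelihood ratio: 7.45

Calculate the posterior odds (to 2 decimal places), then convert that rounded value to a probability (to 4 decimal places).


Step 1: Calculate posterior odds
Posterior odds = Prior odds × LR
               = 0.28 × 7.45
               = 2.09

Step 2: Convert to probability
P(M|E) = Posterior odds / (1 + Posterior odds)
       = 2.09 / (1 + 2.09)
       = 2.09 / 3.09
       = 0.6764

The evidence increased P(M) from 0.2188 to 0.6764.


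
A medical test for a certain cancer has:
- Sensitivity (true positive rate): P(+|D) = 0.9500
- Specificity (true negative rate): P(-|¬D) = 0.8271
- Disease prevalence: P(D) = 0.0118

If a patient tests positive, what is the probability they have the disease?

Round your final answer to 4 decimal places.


Let D = has disease, + = positive test

Given:
- P(D) = 0.0118 (prevalence)
- P(+|D) = 0.9500 (sensitivity)
- P(-|¬D) = 0.8271 (specificity)
- P(+|¬D) = 0.1729 (false positive rate = 1 - specificity)

Step 1: Find P(+)
P(+) = P(+|D)P(D) + P(+|¬D)P(¬D)
     = 0.9500 × 0.0118 + 0.1729 × 0.9882
     = 0.01121000 + 0.17085978
     = 0.18206978

Step 2: Apply Bayes' theorem for P(D|+)
P(D|+) = P(+|D)P(D) / P(+)
       = 0.01121000 / 0.18206978
       = 0.0616


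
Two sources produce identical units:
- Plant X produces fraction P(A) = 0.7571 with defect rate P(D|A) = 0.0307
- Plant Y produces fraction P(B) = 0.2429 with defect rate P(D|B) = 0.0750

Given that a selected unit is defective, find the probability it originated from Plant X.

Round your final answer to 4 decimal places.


Let A = from Plant X, D = defective

Given:
- P(A) = 0.7571, P(B) = 0.2429
- P(D|A) = 0.0307, P(D|B) = 0.0750

Step 1: Find P(D)
P(D) = P(D|A)P(A) + P(D|B)P(B)
     = 0.0307 × 0.7571 + 0.0750 × 0.2429
     = 0.02324297 + 0.01821750
     = 0.04146047

Step 2: Apply Bayes' theorem
P(A|D) = P(D|A)P(A) / P(D)
       = 0.02324297 / 0.04146047
       = 0.5606


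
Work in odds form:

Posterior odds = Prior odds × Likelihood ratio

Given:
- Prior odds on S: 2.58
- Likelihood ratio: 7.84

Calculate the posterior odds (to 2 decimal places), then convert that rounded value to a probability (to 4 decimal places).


Step 1: Calculate posterior odds
Posterior odds = Prior odds × LR
               = 2.58 × 7.84
               = 20.23

Step 2: Convert to probability
P(S|E) = Posterior odds / (1 + Posterior odds)
       = 20.23 / (1 + 20.23)
       = 20.23 / 21.23
       = 0.9529

The evidence increased P(S) from 0.7207 to 0.9529.


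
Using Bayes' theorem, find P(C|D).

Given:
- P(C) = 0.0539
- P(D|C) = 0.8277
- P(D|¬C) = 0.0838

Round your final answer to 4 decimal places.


Bayes' theorem: P(C|D) = P(D|C) × P(C) / P(D)

Step 1: Calculate P(D) using law of total probability
P(D) = P(D|C)P(C) + P(D|¬C)P(¬C)
     = 0.8277 × 0.0539 + 0.0838 × 0.9461
     = 0.04461303 + 0.07928318
     = 0.12389621

Step 2: Apply Bayes' theorem
P(C|D) = P(D|C) × P(C) / P(D)
       = 0.04461303 / 0.12389621
       = 0.3601


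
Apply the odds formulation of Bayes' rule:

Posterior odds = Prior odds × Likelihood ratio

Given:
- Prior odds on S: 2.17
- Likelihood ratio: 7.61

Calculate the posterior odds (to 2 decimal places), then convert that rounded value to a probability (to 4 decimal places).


Step 1: Calculate posterior odds
Posterior odds = Prior odds × LR
               = 2.17 × 7.61
               = 16.51

Step 2: Convert to probability
P(S|E) = Posterior odds / (1 + Posterior odds)
       = 16.51 / (1 + 16.51)
       = 16.51 / 17.51
       = 0.9429

The evidence increased P(S) from 0.6845 to 0.9429.


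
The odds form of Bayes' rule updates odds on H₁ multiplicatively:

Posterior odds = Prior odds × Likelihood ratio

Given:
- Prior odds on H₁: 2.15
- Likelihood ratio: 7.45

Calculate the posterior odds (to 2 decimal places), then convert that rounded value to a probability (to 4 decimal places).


Step 1: Calculate posterior odds
Posterior odds = Prior odds × LR
               = 2.15 × 7.45
               = 16.02

Step 2: Convert to probability
P(H₁|E) = Posterior odds / (1 + Posterior odds)
       = 16.02 / (1 + 16.02)
       = 16.02 / 17.02
       = 0.9412

The evidence increased P(H₁) from 0.6825 to 0.9412.


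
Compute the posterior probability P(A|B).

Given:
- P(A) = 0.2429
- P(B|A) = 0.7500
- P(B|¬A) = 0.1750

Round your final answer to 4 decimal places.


Bayes' theorem: P(A|B) = P(B|A) × P(A) / P(B)

Step 1: Calculate P(B) using law of total probability
P(B) = P(B|A)P(A) + P(B|¬A)P(¬A)
     = 0.7500 × 0.2429 + 0.1750 × 0.7571
     = 0.18217500 + 0.13249250
     = 0.31466750

Step 2: Apply Bayes' theorem
P(A|B) = P(B|A) × P(A) / P(B)
       = 0.18217500 / 0.31466750
       = 0.5789


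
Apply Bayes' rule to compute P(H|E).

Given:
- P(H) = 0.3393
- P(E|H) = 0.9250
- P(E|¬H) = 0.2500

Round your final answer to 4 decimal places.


Bayes' theorem: P(H|E) = P(E|H) × P(H) / P(E)

Step 1: Calculate P(E) using law of total probability
P(E) = P(E|H)P(H) + P(E|¬H)P(¬H)
     = 0.9250 × 0.3393 + 0.2500 × 0.6607
     = 0.31385250 + 0.16517500
     = 0.47902750

Step 2: Apply Bayes' theorem
P(H|E) = P(E|H) × P(H) / P(E)
       = 0.31385250 / 0.47902750
       = 0.6552


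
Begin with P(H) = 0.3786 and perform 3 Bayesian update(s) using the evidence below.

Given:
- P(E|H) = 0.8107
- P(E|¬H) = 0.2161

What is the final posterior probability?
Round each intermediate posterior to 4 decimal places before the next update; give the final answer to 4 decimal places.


Sequential Bayesian updating:

Initial prior: P(H) = 0.3786

Update 1:
  P(E) = 0.8107 × 0.3786 + 0.2161 × 0.6214 = 0.30693102 + 0.13428454 = 0.44121556
  P(H|E) = 0.30693102 / 0.44121556 = 0.6956

Update 2:
  P(E) = 0.8107 × 0.6956 + 0.2161 × 0.3044 = 0.56392292 + 0.06578084 = 0.62970376
  P(H|E) = 0.56392292 / 0.62970376 = 0.8955

Update 3:
  P(E) = 0.8107 × 0.8955 + 0.2161 × 0.1045 = 0.72598185 + 0.02258245 = 0.74856430
  P(H|E) = 0.72598185 / 0.74856430 = 0.9698

Final posterior: 0.9698


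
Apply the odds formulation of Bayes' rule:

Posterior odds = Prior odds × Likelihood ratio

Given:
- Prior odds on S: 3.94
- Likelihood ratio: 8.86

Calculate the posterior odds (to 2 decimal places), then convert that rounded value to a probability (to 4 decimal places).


Step 1: Calculate posterior odds
Posterior odds = Prior odds × LR
               = 3.94 × 8.86
               = 34.91

Step 2: Convert to probability
P(S|E) = Posterior odds / (1 + Posterior odds)
       = 34.91 / (1 + 34.91)
       = 34.91 / 35.91
       = 0.9722

The evidence increased P(S) from 0.7976 to 0.9722.


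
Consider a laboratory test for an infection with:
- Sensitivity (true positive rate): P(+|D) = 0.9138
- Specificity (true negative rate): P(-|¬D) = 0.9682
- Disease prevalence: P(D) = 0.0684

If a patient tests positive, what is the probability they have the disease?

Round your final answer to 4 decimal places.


Let D = has disease, + = positive test

Given:
- P(D) = 0.0684 (prevalence)
- P(+|D) = 0.9138 (sensitivity)
- P(-|¬D) = 0.9682 (specificity)
- P(+|¬D) = 0.0318 (false positive rate = 1 - specificity)

Step 1: Find P(+)
P(+) = P(+|D)P(D) + P(+|¬D)P(¬D)
     = 0.9138 × 0.0684 + 0.0318 × 0.9316
     = 0.06250392 + 0.02962488
     = 0.09212880

Step 2: Apply Bayes' theorem for P(D|+)
P(D|+) = P(+|D)P(D) / P(+)
       = 0.06250392 / 0.09212880
       = 0.6784


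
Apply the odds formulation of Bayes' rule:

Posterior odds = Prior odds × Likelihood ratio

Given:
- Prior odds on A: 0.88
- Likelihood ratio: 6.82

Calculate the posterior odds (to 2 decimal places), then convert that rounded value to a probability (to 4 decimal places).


Step 1: Calculate posterior odds
Posterior odds = Prior odds × LR
               = 0.88 × 6.82
               = 6.00

Step 2: Convert to probability
P(A|E) = Posterior odds / (1 + Posterior odds)
       = 6.00 / (1 + 6.00)
       = 6.00 / 7.00
       = 0.8571

The evidence increased P(A) from 0.4681 to 0.8571.


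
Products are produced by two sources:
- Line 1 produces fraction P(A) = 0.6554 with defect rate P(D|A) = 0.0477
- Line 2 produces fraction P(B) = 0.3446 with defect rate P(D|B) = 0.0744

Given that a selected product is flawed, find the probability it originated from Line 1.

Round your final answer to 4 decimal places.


Let A = from Line 1, D = flawed

Given:
- P(A) = 0.6554, P(B) = 0.3446
- P(D|A) = 0.0477, P(D|B) = 0.0744

Step 1: Find P(D)
P(D) = P(D|A)P(A) + P(D|B)P(B)
     = 0.0477 × 0.6554 + 0.0744 × 0.3446
     = 0.03126258 + 0.02563824
     = 0.05690082

Step 2: Apply Bayes' theorem
P(A|D) = P(D|A)P(A) / P(D)
       = 0.03126258 / 0.05690082
       = 0.5494


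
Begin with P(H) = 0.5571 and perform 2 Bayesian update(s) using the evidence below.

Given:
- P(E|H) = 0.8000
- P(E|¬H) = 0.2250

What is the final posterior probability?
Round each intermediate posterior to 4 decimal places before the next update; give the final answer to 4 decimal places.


Sequential Bayesian updating:

Initial prior: P(H) = 0.5571

Update 1:
  P(E) = 0.8000 × 0.5571 + 0.2250 × 0.4429 = 0.44568000 + 0.09965250 = 0.54533250
  P(H|E) = 0.44568000 / 0.54533250 = 0.8173

Update 2:
  P(E) = 0.8000 × 0.8173 + 0.2250 × 0.1827 = 0.65384000 + 0.04110750 = 0.69494750
  P(H|E) = 0.65384000 / 0.69494750 = 0.9408

Final posterior: 0.9408


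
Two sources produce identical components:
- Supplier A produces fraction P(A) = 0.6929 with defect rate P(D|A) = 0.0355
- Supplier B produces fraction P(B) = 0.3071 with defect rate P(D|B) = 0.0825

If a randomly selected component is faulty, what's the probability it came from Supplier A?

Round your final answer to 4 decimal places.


Let A = from Supplier A, D = faulty

Given:
- P(A) = 0.6929, P(B) = 0.3071
- P(D|A) = 0.0355, P(D|B) = 0.0825

Step 1: Find P(D)
P(D) = P(D|A)P(A) + P(D|B)P(B)
     = 0.0355 × 0.6929 + 0.0825 × 0.3071
     = 0.02459795 + 0.02533575
     = 0.04993370

Step 2: Apply Bayes' theorem
P(A|D) = P(D|A)P(A) / P(D)
       = 0.02459795 / 0.04993370
       = 0.4926


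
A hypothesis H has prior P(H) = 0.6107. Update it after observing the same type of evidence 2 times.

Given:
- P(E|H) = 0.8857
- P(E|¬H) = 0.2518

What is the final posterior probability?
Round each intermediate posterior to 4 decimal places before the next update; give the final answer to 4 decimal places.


Sequential Bayesian updating:

Initial prior: P(H) = 0.6107

Update 1:
  P(E) = 0.8857 × 0.6107 + 0.2518 × 0.3893 = 0.54089699 + 0.09802574 = 0.63892273
  P(H|E) = 0.54089699 / 0.63892273 = 0.8466

Update 2:
  P(E) = 0.8857 × 0.8466 + 0.2518 × 0.1534 = 0.74983362 + 0.03862612 = 0.78845974
  P(H|E) = 0.74983362 / 0.78845974 = 0.9510

Final posterior: 0.9510


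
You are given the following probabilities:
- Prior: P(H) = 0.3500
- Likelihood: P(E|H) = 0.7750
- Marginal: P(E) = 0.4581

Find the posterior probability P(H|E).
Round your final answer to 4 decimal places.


Using Bayes' theorem:

P(H|E) = P(E|H) × P(H) / P(E)
       = 0.7750 × 0.3500 / 0.4581
       = 0.27125000 / 0.4581
       = 0.5921

The evidence strengthens our belief in H.
Prior: 0.3500 → Posterior: 0.5921


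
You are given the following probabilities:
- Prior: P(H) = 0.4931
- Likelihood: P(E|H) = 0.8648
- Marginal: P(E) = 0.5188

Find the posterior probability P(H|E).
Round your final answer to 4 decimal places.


Using Bayes' theorem:

P(H|E) = P(E|H) × P(H) / P(E)
       = 0.8648 × 0.4931 / 0.5188
       = 0.42643288 / 0.5188
       = 0.8220

The evidence strengthens our belief in H.
Prior: 0.4931 → Posterior: 0.8220


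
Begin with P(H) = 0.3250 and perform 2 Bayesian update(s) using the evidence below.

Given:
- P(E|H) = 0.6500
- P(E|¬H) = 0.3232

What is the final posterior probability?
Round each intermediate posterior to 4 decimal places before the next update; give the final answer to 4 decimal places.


Sequential Bayesian updating:

Initial prior: P(H) = 0.3250

Update 1:
  P(E) = 0.6500 × 0.3250 + 0.3232 × 0.6750 = 0.21125000 + 0.21816000 = 0.42941000
  P(H|E) = 0.21125000 / 0.42941000 = 0.4920

Update 2:
  P(E) = 0.6500 × 0.4920 + 0.3232 × 0.5080 = 0.31980000 + 0.16418560 = 0.48398560
  P(H|E) = 0.31980000 / 0.48398560 = 0.6608

Final posterior: 0.6608


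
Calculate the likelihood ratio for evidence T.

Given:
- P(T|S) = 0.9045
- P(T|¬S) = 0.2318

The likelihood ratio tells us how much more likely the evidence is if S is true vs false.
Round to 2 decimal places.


Likelihood Ratio (LR) = P(T|S) / P(T|¬S)

LR = 0.9045 / 0.2318
   = 3.90

The evidence is 3.90 times more likely if S is true than if S is false.
Since LR > 1, the evidence supports S over ¬S.
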